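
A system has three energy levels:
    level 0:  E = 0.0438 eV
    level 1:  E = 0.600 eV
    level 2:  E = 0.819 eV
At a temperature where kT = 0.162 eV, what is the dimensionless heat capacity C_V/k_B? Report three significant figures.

Eᵢ/kT = 0.27037, 3.7037, 5.0556.
Z = Σ e^(−Eᵢ/kT) = e^(−0.27037) + e^(−3.7037) + e^(−5.0556) = 0.76310 + 0.024632 + 0.0063735 = 0.79411.
⟨E⟩ = 0.067274 eV, ⟨E²⟩ = 0.018394 eV².
C_V/k_B = (⟨E²⟩ − ⟨E⟩²)/(kT)² = (0.018394 − 0.0045258)/0.026244 = 0.528.

0.528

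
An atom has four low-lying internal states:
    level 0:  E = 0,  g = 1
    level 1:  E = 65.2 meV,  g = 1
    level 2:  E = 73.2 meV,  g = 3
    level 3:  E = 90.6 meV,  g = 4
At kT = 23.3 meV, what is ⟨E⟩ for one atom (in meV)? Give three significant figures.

Eᵢ/kT = 0, 2.7983, 3.1416, 3.8884.
Z = Σ gᵢe^(−Eᵢ/kT) = 1·e^(−0) + 1·e^(−2.7983) + 3·e^(−3.1416) + 4·e^(−3.8884) = 1.0000 + 0.060914 + 0.12964 + 0.081912 = 1.2725.
⟨E⟩ = Σ Eᵢ gᵢe^(−Eᵢ/kT) / Z = (0·1.0000 + 65.2·0.060914 + 73.2·0.12964 + 90.6·0.081912) / 1.2725 = 16.4 meV.

16.4 meV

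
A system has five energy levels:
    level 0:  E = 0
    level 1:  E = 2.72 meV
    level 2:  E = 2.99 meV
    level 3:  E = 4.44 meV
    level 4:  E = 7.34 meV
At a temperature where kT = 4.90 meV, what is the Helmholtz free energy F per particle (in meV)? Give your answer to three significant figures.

Eᵢ/kT = 0, 0.55510, 0.61020, 0.90612, 1.4980.
Z = Σ e^(−Eᵢ/kT) = e^(−0) + e^(−0.55510) + e^(−0.61020) + e^(−0.90612) + e^(−1.4980) = 1.0000 + 0.57401 + 0.54324 + 0.40409 + 0.22358 = 2.7449.
F = −kT ln Z = −4.90 × ln(2.7449) = −4.90 × 1.0097 = -4.95 meV.

-4.95 meV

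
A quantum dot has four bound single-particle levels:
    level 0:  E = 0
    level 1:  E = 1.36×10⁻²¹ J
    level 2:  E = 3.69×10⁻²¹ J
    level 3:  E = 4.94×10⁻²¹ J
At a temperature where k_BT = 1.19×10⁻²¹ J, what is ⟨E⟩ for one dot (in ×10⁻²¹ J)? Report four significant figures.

Eᵢ/kT = 0, 1.14286, 3.10084, 4.15126.
Z = Σ e^(−Eᵢ/kT) = e^(−0) + e^(−1.14286) + e^(−3.10084) + e^(−4.15126) = 1.00000 + 0.318906 + 0.0450114 + 0.0157446 = 1.37966.
⟨E⟩ = Σ Eᵢ e^(−Eᵢ/kT) / Z = (0·1.00000 + 1.36·0.318906 + 3.69·0.0450114 + 4.94·0.0157446) / 1.37966 = 0.4911 ×10⁻²¹ J.

0.4911 ×10⁻²¹ J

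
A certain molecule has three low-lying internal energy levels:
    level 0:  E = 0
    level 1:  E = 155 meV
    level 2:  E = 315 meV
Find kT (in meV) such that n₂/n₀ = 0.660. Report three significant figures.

n₂/n₀ = exp[−(E₂−E₀)/kT] = 0.660.
⇒ (E₂−E₀)/kT = ln(1/0.660) = ln(1.5152) = 0.41555.
kT = 315 meV / 0.41555 = 758 meV.

758 meV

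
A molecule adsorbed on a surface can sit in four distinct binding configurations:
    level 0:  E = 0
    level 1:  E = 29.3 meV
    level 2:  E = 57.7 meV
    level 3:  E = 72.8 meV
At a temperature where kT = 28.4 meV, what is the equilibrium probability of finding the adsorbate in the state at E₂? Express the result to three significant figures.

0.0838

Eᵢ/kT = 0, 1.0317, 2.0317, 2.5634.
Z = Σ e^(−Eᵢ/kT) = e^(−0) + e^(−1.0317) + e^(−2.0317) + e^(−2.5634) = 1.0000 + 0.35640 + 0.13111 + 0.077042 = 1.5646.
P₂ = e^(−E₂/kT) / Z = 0.13111/1.5646 = 0.0838.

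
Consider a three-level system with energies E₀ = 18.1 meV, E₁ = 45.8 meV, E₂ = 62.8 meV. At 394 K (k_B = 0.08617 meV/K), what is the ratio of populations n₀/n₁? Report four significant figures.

2.261

k_BT = 0.08617 × 394 K = 33.9510 meV.
n₀/n₁ = exp[−(E₀−E₁)/kT] = exp(−(-27.7 meV)/(33.9510 meV)) = exp(0.815882) = 2.261.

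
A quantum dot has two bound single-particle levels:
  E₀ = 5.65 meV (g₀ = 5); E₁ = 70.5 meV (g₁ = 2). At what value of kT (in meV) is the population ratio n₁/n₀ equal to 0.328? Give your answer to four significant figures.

n₁/n₀ = (g₁/g₀) exp[−(E₁−E₀)/kT] = 0.328.
⇒ (E₁−E₀)/kT = ln((2/5)/0.328) = ln(1.21951) = 0.198449.
kT = 64.85 meV / 0.198449 = 326.8 meV.

326.8 meV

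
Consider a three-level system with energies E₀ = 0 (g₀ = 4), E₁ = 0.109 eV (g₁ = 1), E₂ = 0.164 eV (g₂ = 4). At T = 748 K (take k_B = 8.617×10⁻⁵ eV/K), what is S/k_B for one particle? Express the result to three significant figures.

k_BT = 8.617×10⁻⁵ × 748 K = 0.064455 eV.
Eᵢ/kT = 0, 1.6911, 2.5444.
Z = Σ gᵢe^(−Eᵢ/kT) = 4·e^(−0) + 1·e^(−1.6911) + 4·e^(−2.5444) = 4.0000 + 0.18432 + 0.31408 = 4.4984.
⟨E⟩ = Σ EᵢPᵢ = 0.015917 eV.
S/k_B = ln Z + ⟨E⟩/kT = ln(4.4984) + 0.015917/0.064455 = 1.5037 + 0.24695 = 1.75.

1.75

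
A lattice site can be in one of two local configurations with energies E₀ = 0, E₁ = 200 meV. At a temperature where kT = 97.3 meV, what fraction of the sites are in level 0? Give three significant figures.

0.887

Eᵢ/kT = 0, 2.0555.
Z = Σ e^(−Eᵢ/kT) = e^(−0) + e^(−2.0555) = 1.0000 + 0.12803 = 1.1280.
P₀ = e^(−E₀/kT) / Z = 1.0000/1.1280 = 0.887.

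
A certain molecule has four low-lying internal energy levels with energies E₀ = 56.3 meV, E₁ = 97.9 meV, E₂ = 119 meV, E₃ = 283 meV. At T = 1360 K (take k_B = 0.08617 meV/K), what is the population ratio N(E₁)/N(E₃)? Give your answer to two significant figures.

k_BT = 0.08617 × 1360 K = 117.2 meV.
n₁/n₃ = exp[−(E₁−E₃)/kT] = exp(−(-185.1 meV)/(117.2 meV)) = exp(1.579) = 4.9.

4.9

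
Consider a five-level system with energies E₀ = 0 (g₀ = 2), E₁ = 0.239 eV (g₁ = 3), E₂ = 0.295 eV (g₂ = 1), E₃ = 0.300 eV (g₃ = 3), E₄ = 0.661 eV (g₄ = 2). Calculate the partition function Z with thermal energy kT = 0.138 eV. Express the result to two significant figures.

Z = 3.0

Eᵢ/kT = 0, 1.732, 2.138, 2.174, 4.790.
Z = Σ gᵢe^(−Eᵢ/kT) = 2·e^(−0) + 3·e^(−1.732) + 1·e^(−2.138) + 3·e^(−2.174) + 2·e^(−4.790) = 2.000 + 0.5308 + 0.1179 + 0.3412 + 0.01662 = 3.007.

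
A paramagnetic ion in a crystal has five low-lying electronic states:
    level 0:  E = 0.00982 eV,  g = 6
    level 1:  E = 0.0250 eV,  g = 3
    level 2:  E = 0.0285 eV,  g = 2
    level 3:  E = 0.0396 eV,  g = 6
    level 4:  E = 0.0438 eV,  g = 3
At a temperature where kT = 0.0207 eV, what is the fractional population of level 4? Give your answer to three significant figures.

Eᵢ/kT = 0.47440, 1.2077, 1.3768, 1.9130, 2.1159.
Z = Σ gᵢe^(−Eᵢ/kT) = 6·e^(−0.47440) + 3·e^(−1.2077) + 2·e^(−1.3768) + 6·e^(−1.9130) + 3·e^(−2.1159) = 3.7335 + 0.89665 + 0.50477 + 0.88582 + 0.36157 = 6.3823.
P₄ = g₄ e^(−E₄/kT) / Z = 0.36157/6.3823 = 0.0567.

0.0567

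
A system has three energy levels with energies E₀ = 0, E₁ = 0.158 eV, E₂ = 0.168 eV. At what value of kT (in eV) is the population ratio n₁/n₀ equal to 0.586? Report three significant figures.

0.296 eV

n₁/n₀ = exp[−(E₁−E₀)/kT] = 0.586.
⇒ (E₁−E₀)/kT = ln(1/0.586) = ln(1.7065) = 0.53444.
kT = 0.158 eV / 0.53444 = 0.296 eV.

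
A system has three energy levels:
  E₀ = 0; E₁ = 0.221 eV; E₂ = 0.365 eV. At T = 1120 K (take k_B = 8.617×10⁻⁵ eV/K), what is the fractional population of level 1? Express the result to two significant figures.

0.090

k_BT = 8.617×10⁻⁵ × 1120 K = 0.09651 eV.
Eᵢ/kT = 0, 2.290, 3.782.
Z = Σ e^(−Eᵢ/kT) = e^(−0) + e^(−2.290) + e^(−3.782) = 1.000 + 0.1013 + 0.02278 = 1.124.
P₁ = e^(−E₁/kT) / Z = 0.1013/1.124 = 0.090.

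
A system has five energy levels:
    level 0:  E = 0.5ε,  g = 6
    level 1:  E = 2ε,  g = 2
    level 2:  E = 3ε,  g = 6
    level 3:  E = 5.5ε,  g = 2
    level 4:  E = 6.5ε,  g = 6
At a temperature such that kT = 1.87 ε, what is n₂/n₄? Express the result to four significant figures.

6.499

n₂/n₄ = (g₂/g₄) exp[−(E₂−E₄)/kT] = (6/6) × exp(−(-3.5ε)/(1.87ε)) = (6/6) × exp(1.87166) = 6.499.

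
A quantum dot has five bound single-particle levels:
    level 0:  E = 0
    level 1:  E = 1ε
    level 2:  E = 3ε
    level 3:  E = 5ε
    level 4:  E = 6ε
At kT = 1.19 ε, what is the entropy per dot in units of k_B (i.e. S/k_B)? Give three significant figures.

Eᵢ/kT = 0, 0.84034, 2.5210, 4.2017, 5.0420.
Z = Σ e^(−Eᵢ/kT) = e^(−0) + e^(−0.84034) + e^(−2.5210) + e^(−4.2017) + e^(−5.0420) = 1.0000 + 0.43156 + 0.080379 + 0.014970 + 0.0064608 = 1.5334.
⟨E⟩ = Σ EᵢPᵢ = 0.51279 ε.
S/k_B = ln Z + ⟨E⟩/kT = ln(1.5334) + 0.51279/1.19 = 0.42749 + 0.43092 = 0.858.

0.858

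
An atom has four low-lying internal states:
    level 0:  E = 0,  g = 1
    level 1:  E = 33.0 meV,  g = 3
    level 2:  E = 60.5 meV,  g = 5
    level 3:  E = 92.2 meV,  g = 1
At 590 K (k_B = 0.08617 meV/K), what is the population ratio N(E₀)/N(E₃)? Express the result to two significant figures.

k_BT = 0.08617 × 590 K = 50.84 meV.
n₀/n₃ = (g₀/g₃) exp[−(E₀−E₃)/kT] = (1/1) × exp(−(-92.2 meV)/(50.84 meV)) = (1/1) × exp(1.814) = 6.1.

6.1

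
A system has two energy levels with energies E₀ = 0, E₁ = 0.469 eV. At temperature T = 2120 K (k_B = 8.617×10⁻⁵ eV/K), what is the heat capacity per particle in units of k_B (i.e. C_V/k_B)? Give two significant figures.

0.44

k_BT = 8.617×10⁻⁵ × 2120 K = 0.1827 eV.
Eᵢ/kT = 0, 2.567.
Z = Σ e^(−Eᵢ/kT) = e^(−0) + e^(−2.567) = 1.000 + 0.07677 = 1.077.
⟨E⟩ = 0.03343 eV, ⟨E²⟩ = 0.01568 eV².
C_V/k_B = (⟨E²⟩ − ⟨E⟩²)/(kT)² = (0.01568 − 0.001118)/0.03338 = 0.44.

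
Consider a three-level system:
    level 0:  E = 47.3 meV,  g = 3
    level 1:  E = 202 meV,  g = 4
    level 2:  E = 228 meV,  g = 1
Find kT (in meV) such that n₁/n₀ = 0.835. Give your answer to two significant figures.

n₁/n₀ = (g₁/g₀) exp[−(E₁−E₀)/kT] = 0.835.
⇒ (E₁−E₀)/kT = ln((4/3)/0.835) = ln(1.597) = 0.4681.
kT = 154.7 meV / 0.4681 = 330 meV.

330 meV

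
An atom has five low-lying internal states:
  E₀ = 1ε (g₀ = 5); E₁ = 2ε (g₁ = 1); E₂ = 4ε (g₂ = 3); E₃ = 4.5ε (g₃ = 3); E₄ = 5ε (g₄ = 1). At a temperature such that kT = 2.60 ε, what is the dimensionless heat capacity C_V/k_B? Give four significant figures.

0.3020

Eᵢ/kT = 0.384615, 0.769231, 1.53846, 1.73077, 1.92308.
Z = Σ gᵢe^(−Eᵢ/kT) = 5·e^(−0.384615) + 1·e^(−0.769231) + 3·e^(−1.53846) + 3·e^(−1.73077) + 1·e^(−1.92308) = 3.40356 + 0.463369 + 0.644135 + 0.531444 + 0.146156 = 5.18866.
⟨E⟩ = 1.93289 ε, ⟨E²⟩ = 5.77776 ε².
C_V/k_B = (⟨E²⟩ − ⟨E⟩²)/(kT)² = (5.77776 − 3.73606)/6.76000 = 0.3020.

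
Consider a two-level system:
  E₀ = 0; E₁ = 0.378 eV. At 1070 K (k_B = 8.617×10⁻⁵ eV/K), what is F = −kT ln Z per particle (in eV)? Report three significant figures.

-0.00152 eV

k_BT = 8.617×10⁻⁵ × 1070 K = 0.092202 eV.
Eᵢ/kT = 0, 4.0997.
Z = Σ e^(−Eᵢ/kT) = e^(−0) + e^(−4.0997) = 1.0000 + 0.016578 = 1.0166.
F = −kT ln Z = −0.092202 × ln(1.0166) = −0.092202 × 0.016464 = -0.00152 eV.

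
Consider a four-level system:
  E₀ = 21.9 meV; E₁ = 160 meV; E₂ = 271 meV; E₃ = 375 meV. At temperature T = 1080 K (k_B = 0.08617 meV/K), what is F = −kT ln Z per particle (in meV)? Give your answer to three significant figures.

-3.80 meV

k_BT = 0.08617 × 1080 K = 93.064 meV.
Eᵢ/kT = 0.23532, 1.7192, 2.9120, 4.0295.
Z = Σ e^(−Eᵢ/kT) = e^(−0.23532) + e^(−1.7192) + e^(−2.9120) + e^(−4.0295) = 0.79032 + 0.17921 + 0.054367 + 0.017783 = 1.0417.
F = −kT ln Z = −93.064 × ln(1.0417) = −93.064 × 0.040854 = -3.80 meV.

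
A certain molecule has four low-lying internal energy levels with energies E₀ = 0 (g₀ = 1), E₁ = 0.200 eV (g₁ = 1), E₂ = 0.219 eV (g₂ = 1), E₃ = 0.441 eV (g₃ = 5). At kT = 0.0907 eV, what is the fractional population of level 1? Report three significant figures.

Eᵢ/kT = 0, 2.2051, 2.4146, 4.8622.
Z = Σ gᵢe^(−Eᵢ/kT) = 1·e^(−0) + 1·e^(−2.2051) + 1·e^(−2.4146) + 5·e^(−4.8622) = 1.0000 + 0.11024 + 0.089403 + 0.038667 = 1.2383.
P₁ = g₁ e^(−E₁/kT) / Z = 0.11024/1.2383 = 0.0890.

0.0890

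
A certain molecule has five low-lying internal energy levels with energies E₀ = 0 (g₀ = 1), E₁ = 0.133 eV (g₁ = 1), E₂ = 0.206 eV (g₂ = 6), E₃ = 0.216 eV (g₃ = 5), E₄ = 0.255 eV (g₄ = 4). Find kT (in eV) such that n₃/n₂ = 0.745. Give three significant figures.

0.0892 eV

n₃/n₂ = (g₃/g₂) exp[−(E₃−E₂)/kT] = 0.745.
⇒ (E₃−E₂)/kT = ln((5/6)/0.745) = ln(1.1186) = 0.11208.
kT = 0.010 eV / 0.11208 = 0.0892 eV.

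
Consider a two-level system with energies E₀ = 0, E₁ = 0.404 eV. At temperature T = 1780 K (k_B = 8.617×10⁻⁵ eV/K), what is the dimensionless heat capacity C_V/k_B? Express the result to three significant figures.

0.434

k_BT = 8.617×10⁻⁵ × 1780 K = 0.15338 eV.
Eᵢ/kT = 0, 2.6340.
Z = Σ e^(−Eᵢ/kT) = e^(−0) + e^(−2.6340) = 1.0000 + 0.071791 = 1.0718.
⟨E⟩ = 0.027061 eV, ⟨E²⟩ = 0.010932 eV².
C_V/k_B = (⟨E²⟩ − ⟨E⟩²)/(kT)² = (0.010932 − 0.00073230)/0.023525 = 0.434.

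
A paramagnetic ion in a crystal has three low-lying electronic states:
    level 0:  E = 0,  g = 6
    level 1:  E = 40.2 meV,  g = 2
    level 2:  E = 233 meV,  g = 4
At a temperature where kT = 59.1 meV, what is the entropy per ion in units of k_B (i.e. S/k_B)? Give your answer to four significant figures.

2.099

Eᵢ/kT = 0, 0.680203, 3.94247.
Z = Σ gᵢe^(−Eᵢ/kT) = 6·e^(−0) + 2·e^(−0.680203) + 4·e^(−3.94247) = 6.00000 + 1.01303 + 0.0776009 = 7.09063.
⟨E⟩ = Σ EᵢPᵢ = 8.29331 meV.
S/k_B = ln Z + ⟨E⟩/kT = ln(7.09063) + 8.29331/59.1 = 1.95877 + 0.140327 = 2.099.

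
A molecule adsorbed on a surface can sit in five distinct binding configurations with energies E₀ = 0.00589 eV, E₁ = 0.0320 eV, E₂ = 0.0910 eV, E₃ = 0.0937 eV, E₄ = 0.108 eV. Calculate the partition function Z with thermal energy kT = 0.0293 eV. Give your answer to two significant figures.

Z = 1.3

Eᵢ/kT = 0.2010, 1.092, 3.106, 3.198, 3.686.
Z = Σ e^(−Eᵢ/kT) = e^(−0.2010) + e^(−1.092) + e^(−3.106) + e^(−3.198) + e^(−3.686) = 0.8179 + 0.3355 + 0.04478 + 0.04084 + 0.02507 = 1.264.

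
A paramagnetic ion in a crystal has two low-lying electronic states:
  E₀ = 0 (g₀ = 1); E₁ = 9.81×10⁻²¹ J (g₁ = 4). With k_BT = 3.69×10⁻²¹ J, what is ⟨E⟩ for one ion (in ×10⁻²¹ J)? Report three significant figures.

Eᵢ/kT = 0, 2.6585.
Z = Σ gᵢe^(−Eᵢ/kT) = 1·e^(−0) + 4·e^(−2.6585) = 1.0000 + 0.28021 = 1.2802.
⟨E⟩ = Σ Eᵢ gᵢe^(−Eᵢ/kT) / Z = (0·1.0000 + 9.81·0.28021) / 1.2802 = 2.15 ×10⁻²¹ J.

2.15 ×10⁻²¹ J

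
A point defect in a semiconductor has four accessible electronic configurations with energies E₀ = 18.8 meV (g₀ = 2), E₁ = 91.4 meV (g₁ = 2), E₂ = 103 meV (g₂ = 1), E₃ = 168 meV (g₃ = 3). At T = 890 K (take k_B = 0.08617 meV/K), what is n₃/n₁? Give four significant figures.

0.5525

k_BT = 0.08617 × 890 K = 76.6913 meV.
n₃/n₁ = (g₃/g₁) exp[−(E₃−E₁)/kT] = (3/2) × exp(−(76.6 meV)/(76.6913 meV)) = (3/2) × exp(-0.998810) = 0.5525.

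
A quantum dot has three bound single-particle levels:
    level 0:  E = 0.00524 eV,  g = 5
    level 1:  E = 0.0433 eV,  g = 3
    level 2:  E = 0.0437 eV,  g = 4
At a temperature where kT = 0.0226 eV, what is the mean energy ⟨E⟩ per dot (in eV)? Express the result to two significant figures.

0.013 eV

Eᵢ/kT = 0.2319, 1.916, 1.934.
Z = Σ gᵢe^(−Eᵢ/kT) = 5·e^(−0.2319) + 3·e^(−1.916) + 4·e^(−1.934) = 3.965 + 0.4416 + 0.5783 = 4.985.
⟨E⟩ = Σ Eᵢ gᵢe^(−Eᵢ/kT) / Z = (0.00524·3.965 + 0.0433·0.4416 + 0.0437·0.5783) / 4.985 = 0.013 eV.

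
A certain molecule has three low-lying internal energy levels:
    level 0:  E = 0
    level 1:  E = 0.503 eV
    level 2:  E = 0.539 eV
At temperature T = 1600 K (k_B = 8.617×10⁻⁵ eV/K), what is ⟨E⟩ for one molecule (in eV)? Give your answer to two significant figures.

0.023 eV

k_BT = 8.617×10⁻⁵ × 1600 K = 0.1379 eV.
Eᵢ/kT = 0, 3.648, 3.909.
Z = Σ e^(−Eᵢ/kT) = e^(−0) + e^(−3.648) + e^(−3.909) = 1.000 + 0.02604 + 0.02006 = 1.046.
⟨E⟩ = Σ Eᵢ e^(−Eᵢ/kT) / Z = (0·1.000 + 0.503·0.02604 + 0.539·0.02006) / 1.046 = 0.023 eV.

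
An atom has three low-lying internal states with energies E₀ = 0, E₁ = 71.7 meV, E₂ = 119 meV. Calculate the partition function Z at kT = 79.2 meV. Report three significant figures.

Z = 1.63

Eᵢ/kT = 0, 0.90530, 1.5025.
Z = Σ e^(−Eᵢ/kT) = e^(−0) + e^(−0.90530) + e^(−1.5025) = 1.0000 + 0.40442 + 0.22257 = 1.6270.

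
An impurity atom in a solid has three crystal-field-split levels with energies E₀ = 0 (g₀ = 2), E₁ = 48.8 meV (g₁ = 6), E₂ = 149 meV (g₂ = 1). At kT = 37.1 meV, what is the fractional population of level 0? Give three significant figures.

0.551

Eᵢ/kT = 0, 1.3154, 4.0162.
Z = Σ gᵢe^(−Eᵢ/kT) = 2·e^(−0) + 6·e^(−1.3154) + 1·e^(−4.0162) = 2.0000 + 1.6102 + 0.018021 = 3.6282.
P₀ = g₀ e^(−E₀/kT) / Z = 2.0000/3.6282 = 0.551.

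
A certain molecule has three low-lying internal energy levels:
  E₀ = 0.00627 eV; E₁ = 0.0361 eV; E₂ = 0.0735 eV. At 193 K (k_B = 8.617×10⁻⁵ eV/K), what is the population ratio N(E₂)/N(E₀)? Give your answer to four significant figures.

0.01755

k_BT = 8.617×10⁻⁵ × 193 K = 0.0166308 eV.
n₂/n₀ = exp[−(E₂−E₀)/kT] = exp(−(0.06723 eV)/(0.0166308 eV)) = exp(-4.04250) = 0.01755.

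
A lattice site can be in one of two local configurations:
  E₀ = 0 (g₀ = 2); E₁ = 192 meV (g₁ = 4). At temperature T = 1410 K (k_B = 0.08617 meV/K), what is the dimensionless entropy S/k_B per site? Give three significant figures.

k_BT = 0.08617 × 1410 K = 121.50 meV.
Eᵢ/kT = 0, 1.5802.
Z = Σ gᵢe^(−Eᵢ/kT) = 2·e^(−0) + 4·e^(−1.5802) = 2.0000 + 0.82374 = 2.8237.
⟨E⟩ = Σ EᵢPᵢ = 56.011 meV.
S/k_B = ln Z + ⟨E⟩/kT = ln(2.8237) + 56.011/121.50 = 1.0380 + 0.46100 = 1.50.

1.50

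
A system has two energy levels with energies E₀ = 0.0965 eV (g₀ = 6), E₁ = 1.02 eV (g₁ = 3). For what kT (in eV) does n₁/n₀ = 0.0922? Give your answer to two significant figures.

0.55 eV

n₁/n₀ = (g₁/g₀) exp[−(E₁−E₀)/kT] = 0.0922.
⇒ (E₁−E₀)/kT = ln((3/6)/0.0922) = ln(5.423) = 1.691.
kT = 0.9235 eV / 1.691 = 0.55 eV.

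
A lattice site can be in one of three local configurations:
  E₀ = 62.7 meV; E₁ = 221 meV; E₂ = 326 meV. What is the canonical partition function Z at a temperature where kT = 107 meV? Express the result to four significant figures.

Eᵢ/kT = 0.585981, 2.06542, 3.04673.
Z = Σ e^(−Eᵢ/kT) = e^(−0.585981) + e^(−2.06542) + e^(−3.04673) = 0.556560 + 0.126765 + 0.0475140 = 0.730839.

Z = 0.7308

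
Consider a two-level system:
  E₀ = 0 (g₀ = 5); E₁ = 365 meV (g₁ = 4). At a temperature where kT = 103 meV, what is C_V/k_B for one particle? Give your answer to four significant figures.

Eᵢ/kT = 0, 3.54369.
Z = Σ gᵢe^(−Eᵢ/kT) = 5·e^(−0) + 4·e^(−3.54369) = 5.00000 + 0.115626 = 5.11563.
⟨E⟩ = 8.24991 meV, ⟨E²⟩ = 3011.22 meV².
C_V/k_B = (⟨E²⟩ − ⟨E⟩²)/(kT)² = (3011.22 − 68.0610)/10609.0 = 0.2774.

0.2774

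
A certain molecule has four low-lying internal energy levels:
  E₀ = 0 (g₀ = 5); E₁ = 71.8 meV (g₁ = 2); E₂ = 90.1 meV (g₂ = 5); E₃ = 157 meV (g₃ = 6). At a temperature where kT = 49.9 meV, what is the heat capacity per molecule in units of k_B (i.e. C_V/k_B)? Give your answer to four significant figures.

Eᵢ/kT = 0, 1.43888, 1.80561, 3.14629.
Z = Σ gᵢe^(−Eᵢ/kT) = 5·e^(−0) + 2·e^(−1.43888) + 5·e^(−1.80561) + 6·e^(−3.14629) = 5.00000 + 0.474387 + 0.821871 + 0.258068 = 6.55433.
⟨E⟩ = 22.6763 meV, ⟨E²⟩ = 2361.59 meV².
C_V/k_B = (⟨E²⟩ − ⟨E⟩²)/(kT)² = (2361.59 − 514.215)/2490.01 = 0.7419.

0.7419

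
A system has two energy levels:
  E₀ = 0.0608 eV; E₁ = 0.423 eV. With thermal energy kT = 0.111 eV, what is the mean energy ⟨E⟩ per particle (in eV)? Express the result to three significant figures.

0.0742 eV

Eᵢ/kT = 0.54775, 3.8108.
Z = Σ e^(−Eᵢ/kT) = e^(−0.54775) + e^(−3.8108) = 0.57825 + 0.022130 = 0.60038.
⟨E⟩ = Σ Eᵢ e^(−Eᵢ/kT) / Z = (0.0608·0.57825 + 0.423·0.022130) / 0.60038 = 0.0742 eV.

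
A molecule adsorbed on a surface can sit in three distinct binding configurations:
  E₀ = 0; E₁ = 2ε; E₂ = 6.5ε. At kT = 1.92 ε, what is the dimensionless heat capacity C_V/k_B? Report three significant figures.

0.435

Eᵢ/kT = 0, 1.0417, 3.3854.
Z = Σ e^(−Eᵢ/kT) = e^(−0) + e^(−1.0417) + e^(−3.3854) = 1.0000 + 0.35285 + 0.033864 = 1.3867.
⟨E⟩ = 0.66764 ε, ⟨E²⟩ = 2.0496 ε².
C_V/k_B = (⟨E²⟩ − ⟨E⟩²)/(kT)² = (2.0496 − 0.44574)/3.6864 = 0.435.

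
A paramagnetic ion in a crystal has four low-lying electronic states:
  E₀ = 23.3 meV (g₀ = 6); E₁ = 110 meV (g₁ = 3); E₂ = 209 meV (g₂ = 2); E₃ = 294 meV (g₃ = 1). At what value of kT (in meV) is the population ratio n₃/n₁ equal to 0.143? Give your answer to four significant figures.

217.4 meV

n₃/n₁ = (g₃/g₁) exp[−(E₃−E₁)/kT] = 0.143.
⇒ (E₃−E₁)/kT = ln((1/3)/0.143) = ln(2.33100) = 0.846297.
kT = 184 meV / 0.846297 = 217.4 meV.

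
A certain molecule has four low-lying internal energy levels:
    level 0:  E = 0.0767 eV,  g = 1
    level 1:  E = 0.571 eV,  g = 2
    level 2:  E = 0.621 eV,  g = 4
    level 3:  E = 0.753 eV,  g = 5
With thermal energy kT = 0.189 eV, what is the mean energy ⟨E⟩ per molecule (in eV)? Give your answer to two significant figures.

0.27 eV

Eᵢ/kT = 0.4058, 3.021, 3.286, 3.984.
Z = Σ gᵢe^(−Eᵢ/kT) = 1·e^(−0.4058) + 2·e^(−3.021) + 4·e^(−3.286) + 5·e^(−3.984) = 0.6664 + 0.09750 + 0.1496 + 0.09306 = 1.007.
⟨E⟩ = Σ Eᵢ gᵢe^(−Eᵢ/kT) / Z = (0.0767·0.6664 + 0.571·0.09750 + 0.621·0.1496 + 0.753·0.09306) / 1.007 = 0.27 eV.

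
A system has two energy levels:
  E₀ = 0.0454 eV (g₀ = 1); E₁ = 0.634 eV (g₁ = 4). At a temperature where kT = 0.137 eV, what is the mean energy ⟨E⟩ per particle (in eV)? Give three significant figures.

Eᵢ/kT = 0.33139, 4.6277.
Z = Σ gᵢe^(−Eᵢ/kT) = 1·e^(−0.33139) + 4·e^(−4.6277) = 0.71793 + 0.039109 = 0.75704.
⟨E⟩ = Σ Eᵢ gᵢe^(−Eᵢ/kT) / Z = (0.0454·0.71793 + 0.634·0.039109) / 0.75704 = 0.0758 eV.

0.0758 eV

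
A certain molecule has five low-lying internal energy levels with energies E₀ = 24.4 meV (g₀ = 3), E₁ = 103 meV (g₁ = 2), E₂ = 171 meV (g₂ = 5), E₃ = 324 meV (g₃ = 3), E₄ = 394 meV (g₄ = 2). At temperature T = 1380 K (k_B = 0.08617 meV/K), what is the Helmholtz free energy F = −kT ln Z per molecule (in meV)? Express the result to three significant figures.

k_BT = 0.08617 × 1380 K = 118.91 meV.
Eᵢ/kT = 0.20520, 0.86620, 1.4381, 2.7247, 3.3134.
Z = Σ gᵢe^(−Eᵢ/kT) = 3·e^(−0.20520) + 2·e^(−0.86620) + 5·e^(−1.4381) + 3·e^(−2.7247) + 2·e^(−3.3134) = 2.4435 + 0.84109 + 1.1869 + 0.19670 + 0.072784 = 4.7410.
F = −kT ln Z = −118.91 × ln(4.7410) = −118.91 × 1.5562 = -185 meV.

-185 meV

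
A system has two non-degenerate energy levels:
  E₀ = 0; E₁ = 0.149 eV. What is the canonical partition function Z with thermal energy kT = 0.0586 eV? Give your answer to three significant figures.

Eᵢ/kT = 0, 2.5427.
Z = Σ e^(−Eᵢ/kT) = e^(−0) + e^(−2.5427) = 1.0000 + 0.078654 = 1.0787.

Z = 1.08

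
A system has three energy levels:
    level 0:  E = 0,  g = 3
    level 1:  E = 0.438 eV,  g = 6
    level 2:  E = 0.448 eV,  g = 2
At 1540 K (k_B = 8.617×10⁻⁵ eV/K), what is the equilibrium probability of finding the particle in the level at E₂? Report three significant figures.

k_BT = 8.617×10⁻⁵ × 1540 K = 0.13270 eV.
Eᵢ/kT = 0, 3.3007, 3.3760.
Z = Σ gᵢe^(−Eᵢ/kT) = 3·e^(−0) + 6·e^(−3.3007) + 2·e^(−3.3760) = 3.0000 + 0.22114 + 0.068368 = 3.2895.
P₂ = g₂ e^(−E₂/kT) / Z = 0.068368/3.2895 = 0.0208.

0.0208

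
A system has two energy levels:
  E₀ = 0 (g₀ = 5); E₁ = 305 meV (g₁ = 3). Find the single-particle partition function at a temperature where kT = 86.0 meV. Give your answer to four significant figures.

Z = 5.086

Eᵢ/kT = 0, 3.54651.
Z = Σ gᵢe^(−Eᵢ/kT) = 5·e^(−0) + 3·e^(−3.54651) = 5.00000 + 0.0864752 = 5.08648.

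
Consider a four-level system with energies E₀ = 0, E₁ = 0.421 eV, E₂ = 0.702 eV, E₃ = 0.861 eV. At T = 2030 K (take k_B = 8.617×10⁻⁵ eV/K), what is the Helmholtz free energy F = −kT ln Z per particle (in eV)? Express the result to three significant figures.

-0.0191 eV

k_BT = 8.617×10⁻⁵ × 2030 K = 0.17493 eV.
Eᵢ/kT = 0, 2.4067, 4.0130, 4.9220.
Z = Σ e^(−Eᵢ/kT) = e^(−0) + e^(−2.4067) + e^(−4.0130) + e^(−4.9220) = 1.0000 + 0.090112 + 0.018079 + 0.0072845 = 1.1155.
F = −kT ln Z = −0.17493 × ln(1.1155) = −0.17493 × 0.10930 = -0.0191 eV.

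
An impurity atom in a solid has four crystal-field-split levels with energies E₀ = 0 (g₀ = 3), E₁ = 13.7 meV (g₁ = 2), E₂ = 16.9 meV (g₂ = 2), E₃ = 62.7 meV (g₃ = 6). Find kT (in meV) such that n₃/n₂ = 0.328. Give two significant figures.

n₃/n₂ = (g₃/g₂) exp[−(E₃−E₂)/kT] = 0.328.
⇒ (E₃−E₂)/kT = ln((6/2)/0.328) = ln(9.146) = 2.213.
kT = 45.8 meV / 2.213 = 21 meV.

21 meV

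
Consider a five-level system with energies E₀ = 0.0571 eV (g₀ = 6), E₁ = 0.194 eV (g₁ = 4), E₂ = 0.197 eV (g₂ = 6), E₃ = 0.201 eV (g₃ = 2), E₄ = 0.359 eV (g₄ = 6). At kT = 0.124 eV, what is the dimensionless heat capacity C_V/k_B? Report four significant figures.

0.4771

Eᵢ/kT = 0.460484, 1.56452, 1.58871, 1.62097, 2.89516.
Z = Σ gᵢe^(−Eᵢ/kT) = 6·e^(−0.460484) + 4·e^(−1.56452) + 6·e^(−1.58871) + 2·e^(−1.62097) + 6·e^(−2.89516) = 3.78587 + 0.836754 + 1.22513 + 0.395414 + 0.331741 = 6.57491.
⟨E⟩ = 0.124477 eV, ⟨E²⟩ = 0.0228310 eV².
C_V/k_B = (⟨E²⟩ − ⟨E⟩²)/(kT)² = (0.0228310 − 0.0154945)/0.0153760 = 0.4771.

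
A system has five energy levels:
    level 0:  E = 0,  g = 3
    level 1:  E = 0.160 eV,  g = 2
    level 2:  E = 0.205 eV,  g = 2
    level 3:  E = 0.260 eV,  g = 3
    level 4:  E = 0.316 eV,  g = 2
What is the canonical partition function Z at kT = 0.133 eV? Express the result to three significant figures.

Z = 4.64

Eᵢ/kT = 0, 1.2030, 1.5414, 1.9549, 2.3759.
Z = Σ gᵢe^(−Eᵢ/kT) = 3·e^(−0) + 2·e^(−1.2030) + 2·e^(−1.5414) + 3·e^(−1.9549) + 2·e^(−2.3759) = 3.0000 + 0.60058 + 0.42816 + 0.42474 + 0.18586 = 4.6393.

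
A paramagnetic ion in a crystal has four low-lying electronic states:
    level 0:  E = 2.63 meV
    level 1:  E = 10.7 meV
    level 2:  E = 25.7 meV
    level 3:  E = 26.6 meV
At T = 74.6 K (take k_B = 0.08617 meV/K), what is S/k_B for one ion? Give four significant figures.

0.6990

k_BT = 0.08617 × 74.6 K = 6.42828 meV.
Eᵢ/kT = 0.409130, 1.66452, 3.99796, 4.13797.
Z = Σ e^(−Eᵢ/kT) = e^(−0.409130) + e^(−1.66452) + e^(−3.99796) + e^(−4.13797) = 0.664228 + 0.189281 + 0.0183530 + 0.0159552 = 0.887817.
⟨E⟩ = Σ EᵢPᵢ = 5.25819 meV.
S/k_B = ln Z + ⟨E⟩/kT = ln(0.887817) + 5.25819/6.42828 = -0.118990 + 0.817978 = 0.6990.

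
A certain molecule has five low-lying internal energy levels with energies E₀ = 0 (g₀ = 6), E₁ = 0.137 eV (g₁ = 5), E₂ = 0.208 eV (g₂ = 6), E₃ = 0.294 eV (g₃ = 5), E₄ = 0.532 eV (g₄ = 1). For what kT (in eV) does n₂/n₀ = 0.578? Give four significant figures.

n₂/n₀ = (g₂/g₀) exp[−(E₂−E₀)/kT] = 0.578.
⇒ (E₂−E₀)/kT = ln((6/6)/0.578) = ln(1.73010) = 0.548179.
kT = 0.208 eV / 0.548179 = 0.3794 eV.

0.3794 eV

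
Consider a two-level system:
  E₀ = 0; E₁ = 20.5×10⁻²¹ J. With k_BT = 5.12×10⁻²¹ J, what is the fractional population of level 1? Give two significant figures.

Eᵢ/kT = 0, 4.004.
Z = Σ e^(−Eᵢ/kT) = e^(−0) + e^(−4.004) = 1.000 + 0.01824 = 1.018.
P₁ = e^(−E₁/kT) / Z = 0.01824/1.018 = 0.018.

0.018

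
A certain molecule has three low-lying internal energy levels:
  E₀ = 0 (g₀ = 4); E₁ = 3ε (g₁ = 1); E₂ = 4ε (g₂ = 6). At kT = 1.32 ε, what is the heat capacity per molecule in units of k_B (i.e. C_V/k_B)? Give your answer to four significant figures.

0.6628

Eᵢ/kT = 0, 2.27273, 3.03030.
Z = Σ gᵢe^(−Eᵢ/kT) = 4·e^(−0) + 1·e^(−2.27273) + 6·e^(−3.03030) = 4.00000 + 0.103031 + 0.289807 = 4.39284.
⟨E⟩ = 0.334253 ε, ⟨E²⟩ = 1.26665 ε².
C_V/k_B = (⟨E²⟩ − ⟨E⟩²)/(kT)² = (1.26665 − 0.111725)/1.74240 = 0.6628.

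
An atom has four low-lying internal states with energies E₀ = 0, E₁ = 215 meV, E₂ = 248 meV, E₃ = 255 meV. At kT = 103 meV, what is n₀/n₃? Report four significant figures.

n₀/n₃ = exp[−(E₀−E₃)/kT] = exp(−(-255 meV)/(103 meV)) = exp(2.47573) = 11.89.

11.89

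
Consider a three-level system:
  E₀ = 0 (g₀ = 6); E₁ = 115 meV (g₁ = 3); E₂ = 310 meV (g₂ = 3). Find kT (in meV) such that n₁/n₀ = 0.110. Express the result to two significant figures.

76 meV

n₁/n₀ = (g₁/g₀) exp[−(E₁−E₀)/kT] = 0.110.
⇒ (E₁−E₀)/kT = ln((3/6)/0.110) = ln(4.545) = 1.514.
kT = 115 meV / 1.514 = 76 meV.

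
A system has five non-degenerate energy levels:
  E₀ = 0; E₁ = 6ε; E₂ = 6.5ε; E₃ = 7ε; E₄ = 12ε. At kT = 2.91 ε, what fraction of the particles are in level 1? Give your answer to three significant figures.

0.0949

Eᵢ/kT = 0, 2.0619, 2.2337, 2.4055, 4.1237.
Z = Σ e^(−Eᵢ/kT) = e^(−0) + e^(−2.0619) + e^(−2.2337) + e^(−2.4055) + e^(−4.1237) = 1.0000 + 0.12721 + 0.10713 + 0.090220 + 0.016185 = 1.3407.
P₁ = e^(−E₁/kT) / Z = 0.12721/1.3407 = 0.0949.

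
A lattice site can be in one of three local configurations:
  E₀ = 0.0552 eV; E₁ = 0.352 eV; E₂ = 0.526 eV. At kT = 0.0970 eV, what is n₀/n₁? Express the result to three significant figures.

21.3

n₀/n₁ = exp[−(E₀−E₁)/kT] = exp(−(-0.2968 eV)/(0.0970 eV)) = exp(3.0598) = 21.3.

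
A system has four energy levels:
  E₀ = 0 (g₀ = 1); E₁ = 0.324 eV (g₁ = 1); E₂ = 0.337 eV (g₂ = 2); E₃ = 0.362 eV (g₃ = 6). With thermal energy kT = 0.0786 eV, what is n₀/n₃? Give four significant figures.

16.67

n₀/n₃ = (g₀/g₃) exp[−(E₀−E₃)/kT] = (1/6) × exp(−(-0.362 eV)/(0.0786 eV)) = (1/6) × exp(4.60560) = 16.67.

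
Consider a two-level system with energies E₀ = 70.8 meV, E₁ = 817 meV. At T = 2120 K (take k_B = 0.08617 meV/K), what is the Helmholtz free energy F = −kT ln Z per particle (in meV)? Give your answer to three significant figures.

67.8 meV

k_BT = 0.08617 × 2120 K = 182.68 meV.
Eᵢ/kT = 0.38756, 4.4723.
Z = Σ e^(−Eᵢ/kT) = e^(−0.38756) + e^(−4.4723) = 0.67871 + 0.011421 = 0.69013.
F = −kT ln Z = −182.68 × ln(0.69013) = −182.68 × -0.37088 = 67.8 meV.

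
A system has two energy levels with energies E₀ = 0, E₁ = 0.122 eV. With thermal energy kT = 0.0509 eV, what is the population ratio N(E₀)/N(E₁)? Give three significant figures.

n₀/n₁ = exp[−(E₀−E₁)/kT] = exp(−(-0.122 eV)/(0.0509 eV)) = exp(2.3969) = 11.0.

11.0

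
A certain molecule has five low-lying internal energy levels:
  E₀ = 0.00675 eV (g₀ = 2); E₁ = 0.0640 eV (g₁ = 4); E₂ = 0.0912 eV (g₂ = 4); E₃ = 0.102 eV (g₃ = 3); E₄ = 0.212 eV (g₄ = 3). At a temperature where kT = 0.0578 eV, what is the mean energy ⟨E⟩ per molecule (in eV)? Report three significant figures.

0.0532 eV

Eᵢ/kT = 0.11678, 1.1073, 1.5779, 1.7647, 3.6678.
Z = Σ gᵢe^(−Eᵢ/kT) = 2·e^(−0.11678) + 4·e^(−1.1073) + 4·e^(−1.5779) + 3·e^(−1.7647) + 3·e^(−3.6678) = 1.7796 + 1.3218 + 0.82563 + 0.51371 + 0.076598 = 4.5173.
⟨E⟩ = Σ Eᵢ gᵢe^(−Eᵢ/kT) / Z = (0.00675·1.7796 + 0.0640·1.3218 + 0.0912·0.82563 + 0.102·0.51371 + 0.212·0.076598) / 4.5173 = 0.0532 eV.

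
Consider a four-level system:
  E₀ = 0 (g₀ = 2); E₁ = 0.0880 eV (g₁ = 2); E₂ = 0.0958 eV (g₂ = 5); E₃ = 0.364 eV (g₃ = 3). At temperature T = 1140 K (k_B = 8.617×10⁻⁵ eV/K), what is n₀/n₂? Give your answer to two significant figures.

1.1

k_BT = 8.617×10⁻⁵ × 1140 K = 0.09823 eV.
n₀/n₂ = (g₀/g₂) exp[−(E₀−E₂)/kT] = (2/5) × exp(−(-0.0958 eV)/(0.09823 eV)) = (2/5) × exp(0.9753) = 1.1.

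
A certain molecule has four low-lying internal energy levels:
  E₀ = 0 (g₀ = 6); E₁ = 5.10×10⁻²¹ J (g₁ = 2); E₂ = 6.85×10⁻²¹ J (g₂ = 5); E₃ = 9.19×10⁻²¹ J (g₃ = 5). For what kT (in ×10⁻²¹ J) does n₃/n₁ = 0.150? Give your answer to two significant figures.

n₃/n₁ = (g₃/g₁) exp[−(E₃−E₁)/kT] = 0.150.
⇒ (E₃−E₁)/kT = ln((5/2)/0.150) = ln(16.67) = 2.814.
kT = 4.09 ×10⁻²¹ J / 2.814 = 1.5 ×10⁻²¹ J.

1.5 ×10⁻²¹ J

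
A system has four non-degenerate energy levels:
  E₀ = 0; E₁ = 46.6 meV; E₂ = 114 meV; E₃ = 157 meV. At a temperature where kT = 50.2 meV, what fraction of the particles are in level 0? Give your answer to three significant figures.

Eᵢ/kT = 0, 0.92829, 2.2709, 3.1275.
Z = Σ e^(−Eᵢ/kT) = e^(−0) + e^(−0.92829) + e^(−2.2709) + e^(−3.1275) = 1.0000 + 0.39523 + 0.10322 + 0.043827 = 1.5423.
P₀ = e^(−E₀/kT) / Z = 1.0000/1.5423 = 0.648.

0.648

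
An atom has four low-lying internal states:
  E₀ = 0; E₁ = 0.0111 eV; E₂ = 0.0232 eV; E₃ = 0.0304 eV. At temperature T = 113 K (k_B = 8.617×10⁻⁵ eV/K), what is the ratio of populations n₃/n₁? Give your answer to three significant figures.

k_BT = 8.617×10⁻⁵ × 113 K = 0.0097372 eV.
n₃/n₁ = exp[−(E₃−E₁)/kT] = exp(−(0.0193 eV)/(0.0097372 eV)) = exp(-1.9821) = 0.138.

0.138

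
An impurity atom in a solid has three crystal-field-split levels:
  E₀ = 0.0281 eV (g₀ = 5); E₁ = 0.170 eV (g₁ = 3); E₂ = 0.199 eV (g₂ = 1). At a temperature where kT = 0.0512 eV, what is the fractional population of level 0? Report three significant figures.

0.957

Eᵢ/kT = 0.54883, 3.3203, 3.8867.
Z = Σ gᵢe^(−Eᵢ/kT) = 5·e^(−0.54883) + 3·e^(−3.3203) + 1·e^(−3.8867) = 2.8881 + 0.10843 + 0.020513 = 3.0170.
P₀ = g₀ e^(−E₀/kT) / Z = 2.8881/3.0170 = 0.957.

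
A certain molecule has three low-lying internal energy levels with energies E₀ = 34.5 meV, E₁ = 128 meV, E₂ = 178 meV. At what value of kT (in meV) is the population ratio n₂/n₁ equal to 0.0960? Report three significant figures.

n₂/n₁ = exp[−(E₂−E₁)/kT] = 0.0960.
⇒ (E₂−E₁)/kT = ln(1/0.0960) = ln(10.417) = 2.3434.
kT = 50 meV / 2.3434 = 21.3 meV.

21.3 meV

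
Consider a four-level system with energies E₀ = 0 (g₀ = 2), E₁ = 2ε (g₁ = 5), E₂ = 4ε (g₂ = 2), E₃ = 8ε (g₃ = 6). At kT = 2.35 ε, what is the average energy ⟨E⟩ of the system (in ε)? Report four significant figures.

Eᵢ/kT = 0, 0.851064, 1.70213, 3.40426.
Z = Σ gᵢe^(−Eᵢ/kT) = 2·e^(−0) + 5·e^(−0.851064) + 2·e^(−1.70213) + 6·e^(−3.40426) = 2.00000 + 2.13480 + 0.364590 + 0.199388 = 4.69878.
⟨E⟩ = Σ Eᵢ gᵢe^(−Eᵢ/kT) / Z = (0·2.00000 + 2·2.13480 + 4·0.364590 + 8·0.199388) / 4.69878 = 1.559 ε.

1.559 ε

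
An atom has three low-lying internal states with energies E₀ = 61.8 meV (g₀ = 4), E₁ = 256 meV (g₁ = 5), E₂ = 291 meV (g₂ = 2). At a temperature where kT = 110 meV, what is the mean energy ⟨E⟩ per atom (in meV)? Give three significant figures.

106 meV

Eᵢ/kT = 0.56182, 2.3273, 2.6455.
Z = Σ gᵢe^(−Eᵢ/kT) = 4·e^(−0.56182) + 5·e^(−2.3273) + 2·e^(−2.6455) = 2.2807 + 0.48779 + 0.14194 = 2.9104.
⟨E⟩ = Σ Eᵢ gᵢe^(−Eᵢ/kT) / Z = (61.8·2.2807 + 256·0.48779 + 291·0.14194) / 2.9104 = 106 meV.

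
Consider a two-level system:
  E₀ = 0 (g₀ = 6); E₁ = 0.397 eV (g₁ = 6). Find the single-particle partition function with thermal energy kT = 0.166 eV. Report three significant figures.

Z = 6.55

Eᵢ/kT = 0, 2.3916.
Z = Σ gᵢe^(−Eᵢ/kT) = 6·e^(−0) + 6·e^(−2.3916) = 6.0000 + 0.54890 = 6.5489.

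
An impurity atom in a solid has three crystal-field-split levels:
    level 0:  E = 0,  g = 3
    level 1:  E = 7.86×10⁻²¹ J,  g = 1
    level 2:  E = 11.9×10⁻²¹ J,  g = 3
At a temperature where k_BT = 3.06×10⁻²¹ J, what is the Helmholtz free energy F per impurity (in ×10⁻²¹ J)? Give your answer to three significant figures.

-3.50 ×10⁻²¹ J

Eᵢ/kT = 0, 2.5686, 3.8889.
Z = Σ gᵢe^(−Eᵢ/kT) = 3·e^(−0) + 1·e^(−2.5686) + 3·e^(−3.8889) = 3.0000 + 0.076643 + 0.061404 = 3.1380.
F = −kT ln Z = −3.06 × ln(3.1380) = −3.06 × 1.1436 = -3.50 ×10⁻²¹ J.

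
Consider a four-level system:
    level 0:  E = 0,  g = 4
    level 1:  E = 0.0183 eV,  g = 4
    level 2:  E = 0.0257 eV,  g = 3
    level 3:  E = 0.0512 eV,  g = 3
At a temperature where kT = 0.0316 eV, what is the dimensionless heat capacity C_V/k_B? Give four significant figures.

Eᵢ/kT = 0, 0.579114, 0.813291, 1.62025.
Z = Σ gᵢe^(−Eᵢ/kT) = 4·e^(−0) + 4·e^(−0.579114) + 3·e^(−0.813291) + 3·e^(−1.62025) = 4.00000 + 2.24158 + 1.33019 + 0.593548 = 8.16532.
⟨E⟩ = 0.0129323 eV, ⟨E²⟩ = 0.000390090 eV².
C_V/k_B = (⟨E²⟩ − ⟨E⟩²)/(kT)² = (0.000390090 − 0.000167244)/0.000998560 = 0.2232.

0.2232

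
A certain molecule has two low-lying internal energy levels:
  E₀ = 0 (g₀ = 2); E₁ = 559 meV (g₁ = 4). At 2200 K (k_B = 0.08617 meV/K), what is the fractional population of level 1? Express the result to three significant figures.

k_BT = 0.08617 × 2200 K = 189.57 meV.
Eᵢ/kT = 0, 2.9488.
Z = Σ gᵢe^(−Eᵢ/kT) = 2·e^(−0) + 4·e^(−2.9488) = 2.0000 + 0.20961 = 2.2096.
P₁ = g₁ e^(−E₁/kT) / Z = 0.20961/2.2096 = 0.0949.

0.0949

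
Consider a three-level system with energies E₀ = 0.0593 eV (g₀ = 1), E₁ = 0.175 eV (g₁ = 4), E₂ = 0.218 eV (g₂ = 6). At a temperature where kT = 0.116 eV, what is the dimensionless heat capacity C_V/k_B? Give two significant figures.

0.29

Eᵢ/kT = 0.5112, 1.509, 1.879.
Z = Σ gᵢe^(−Eᵢ/kT) = 1·e^(−0.5112) + 4·e^(−1.509) + 6·e^(−1.879) = 0.5998 + 0.8845 + 0.9165 = 2.401.
⟨E⟩ = 0.1625 eV, ⟨E²⟩ = 0.03030 eV².
C_V/k_B = (⟨E²⟩ − ⟨E⟩²)/(kT)² = (0.03030 − 0.02641)/0.01346 = 0.29.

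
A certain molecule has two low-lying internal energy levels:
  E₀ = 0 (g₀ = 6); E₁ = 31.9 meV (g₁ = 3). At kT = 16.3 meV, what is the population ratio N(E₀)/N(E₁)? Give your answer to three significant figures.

n₀/n₁ = (g₀/g₁) exp[−(E₀−E₁)/kT] = (6/3) × exp(−(-31.9 meV)/(16.3 meV)) = (6/3) × exp(1.9571) = 14.2.

14.2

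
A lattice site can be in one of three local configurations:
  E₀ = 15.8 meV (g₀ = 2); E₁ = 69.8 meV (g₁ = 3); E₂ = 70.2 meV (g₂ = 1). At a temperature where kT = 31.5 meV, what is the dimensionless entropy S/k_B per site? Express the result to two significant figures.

1.5

Eᵢ/kT = 0.5016, 2.216, 2.229.
Z = Σ gᵢe^(−Eᵢ/kT) = 2·e^(−0.5016) + 3·e^(−2.216) + 1·e^(−2.229) = 1.211 + 0.3271 + 0.1076 = 1.646.
⟨E⟩ = Σ EᵢPᵢ = 30.08 meV.
S/k_B = ln Z + ⟨E⟩/kT = ln(1.646) + 30.08/31.5 = 0.4983 + 0.9549 = 1.5.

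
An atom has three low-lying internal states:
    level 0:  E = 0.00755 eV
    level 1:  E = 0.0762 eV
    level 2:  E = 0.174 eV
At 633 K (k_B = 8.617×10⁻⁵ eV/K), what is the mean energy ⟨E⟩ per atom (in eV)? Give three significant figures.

0.0281 eV

k_BT = 8.617×10⁻⁵ × 633 K = 0.054546 eV.
Eᵢ/kT = 0.13842, 1.3970, 3.1900.
Z = Σ e^(−Eᵢ/kT) = e^(−0.13842) + e^(−1.3970) + e^(−3.1900) = 0.87073 + 0.24734 + 0.041172 = 1.1592.
⟨E⟩ = Σ Eᵢ e^(−Eᵢ/kT) / Z = (0.00755·0.87073 + 0.0762·0.24734 + 0.174·0.041172) / 1.1592 = 0.0281 eV.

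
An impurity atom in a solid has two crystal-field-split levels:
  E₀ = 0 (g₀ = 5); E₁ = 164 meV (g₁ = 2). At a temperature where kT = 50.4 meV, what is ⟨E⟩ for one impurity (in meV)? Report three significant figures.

Eᵢ/kT = 0, 3.2540.
Z = Σ gᵢe^(−Eᵢ/kT) = 5·e^(−0) + 2·e^(−3.2540) = 5.0000 + 0.077239 = 5.0772.
⟨E⟩ = Σ Eᵢ gᵢe^(−Eᵢ/kT) / Z = (0·5.0000 + 164·0.077239) / 5.0772 = 2.49 meV.

2.49 meV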